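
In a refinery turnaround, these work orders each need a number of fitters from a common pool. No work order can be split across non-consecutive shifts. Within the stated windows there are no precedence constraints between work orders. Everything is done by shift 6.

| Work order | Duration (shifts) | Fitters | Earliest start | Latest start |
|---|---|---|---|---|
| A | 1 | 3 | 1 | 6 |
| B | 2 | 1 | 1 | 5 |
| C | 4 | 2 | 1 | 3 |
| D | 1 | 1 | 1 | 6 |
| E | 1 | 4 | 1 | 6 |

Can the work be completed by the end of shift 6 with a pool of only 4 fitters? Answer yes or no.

yes

Schedule A@1, B@1, C@2, D@2, E@6: s1:4  s2:4  s3:2  s4:2  s5:2  s6:4 — peak 4 ≤ 4.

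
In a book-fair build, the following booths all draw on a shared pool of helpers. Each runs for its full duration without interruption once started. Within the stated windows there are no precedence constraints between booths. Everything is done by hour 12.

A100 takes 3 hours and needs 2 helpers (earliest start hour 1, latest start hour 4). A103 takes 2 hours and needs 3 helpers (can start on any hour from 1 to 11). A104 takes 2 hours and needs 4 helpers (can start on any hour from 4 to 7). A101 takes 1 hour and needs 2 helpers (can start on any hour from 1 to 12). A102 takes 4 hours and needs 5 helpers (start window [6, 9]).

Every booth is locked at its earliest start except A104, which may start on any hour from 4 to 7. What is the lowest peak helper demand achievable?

A104@4: h1:7  h2:5  h3:2  h4:4  h5:4  h6:5  h7:5  h8:5  h9:5  h10:0  h11:0  h12:0 → peak 7
A104@5: h1:7  h2:5  h3:2  h4:0  h5:4  h6:9  h7:5  h8:5  h9:5  h10:0  h11:0  h12:0 → peak 9
A104@6: h1:7  h2:5  h3:2  h4:0  h5:0  h6:9  h7:9  h8:5  h9:5  h10:0  h11:0  h12:0 → peak 9
A104@7: h1:7  h2:5  h3:2  h4:0  h5:0  h6:5  h7:9  h8:9  h9:5  h10:0  h11:0  h12:0 → peak 9
Best is A104@4, peak 7.

7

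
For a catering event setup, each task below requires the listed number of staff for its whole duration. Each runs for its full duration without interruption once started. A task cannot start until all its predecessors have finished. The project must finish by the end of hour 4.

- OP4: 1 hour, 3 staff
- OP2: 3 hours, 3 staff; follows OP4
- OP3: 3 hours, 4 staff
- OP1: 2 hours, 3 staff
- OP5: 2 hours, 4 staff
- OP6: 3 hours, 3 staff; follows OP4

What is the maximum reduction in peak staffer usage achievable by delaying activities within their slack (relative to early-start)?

Early-start peak: h1:14  h2:17  h3:10  h4:6 ⇒ 17.
Leveled (OP4@1, OP2@2, OP3@1, OP1@1, OP5@3, OP6@2): h1:10  h2:13  h3:14  h4:10 ⇒ 14.
Reduction 17 − 14 = 3.

3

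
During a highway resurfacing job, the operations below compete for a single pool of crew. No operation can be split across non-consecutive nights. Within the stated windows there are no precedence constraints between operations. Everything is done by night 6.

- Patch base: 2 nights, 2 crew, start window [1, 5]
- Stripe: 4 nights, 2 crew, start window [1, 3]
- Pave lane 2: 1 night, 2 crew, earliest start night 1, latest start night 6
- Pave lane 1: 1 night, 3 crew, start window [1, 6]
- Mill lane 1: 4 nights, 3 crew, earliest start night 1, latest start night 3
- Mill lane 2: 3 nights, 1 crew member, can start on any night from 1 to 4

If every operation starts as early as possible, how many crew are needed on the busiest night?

Early-start schedule: Patch base@1, Stripe@1, Pave lane 2@1, Pave lane 1@1, Mill lane 1@1, Mill lane 2@1.
Load per night: night 1: 13, night 2: 8, night 3: 6, night 4: 5, night 5: 0, night 6: 0.
Peak is 13.

13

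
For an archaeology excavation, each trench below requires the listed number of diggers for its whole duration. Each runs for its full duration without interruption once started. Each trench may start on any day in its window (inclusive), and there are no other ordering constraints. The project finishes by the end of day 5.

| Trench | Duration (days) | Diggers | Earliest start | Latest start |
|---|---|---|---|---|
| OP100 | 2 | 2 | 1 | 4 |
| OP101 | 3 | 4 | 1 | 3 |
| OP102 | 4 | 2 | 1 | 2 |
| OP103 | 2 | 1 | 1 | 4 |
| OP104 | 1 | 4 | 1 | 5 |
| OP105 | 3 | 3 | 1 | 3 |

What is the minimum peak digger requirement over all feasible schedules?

9

Early-start (OP100@1, OP101@1, OP102@1, OP103@1, OP104@1, OP105@1) gives peak 16: d1:16  d2:12  d3:9  d4:2  d5:0.
Shift OP104→4, OP105→3.
Schedule OP100@1, OP101@1, OP102@1, OP103@1, OP104@4, OP105@3: d1:9  d2:9  d3:9  d4:9  d5:3 — peak 9.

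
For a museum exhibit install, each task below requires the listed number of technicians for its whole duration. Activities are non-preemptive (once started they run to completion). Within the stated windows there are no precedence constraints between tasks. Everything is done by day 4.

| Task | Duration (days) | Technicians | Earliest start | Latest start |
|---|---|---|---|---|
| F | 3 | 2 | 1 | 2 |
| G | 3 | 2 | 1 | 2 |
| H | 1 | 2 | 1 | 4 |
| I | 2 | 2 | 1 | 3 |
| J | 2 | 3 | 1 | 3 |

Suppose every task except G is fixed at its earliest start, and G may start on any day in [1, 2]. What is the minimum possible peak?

9

G@1: d1:11  d2:9  d3:4  d4:0 → peak 11
G@2: d1:9  d2:9  d3:4  d4:2 → peak 9
Best is G@2, peak 9.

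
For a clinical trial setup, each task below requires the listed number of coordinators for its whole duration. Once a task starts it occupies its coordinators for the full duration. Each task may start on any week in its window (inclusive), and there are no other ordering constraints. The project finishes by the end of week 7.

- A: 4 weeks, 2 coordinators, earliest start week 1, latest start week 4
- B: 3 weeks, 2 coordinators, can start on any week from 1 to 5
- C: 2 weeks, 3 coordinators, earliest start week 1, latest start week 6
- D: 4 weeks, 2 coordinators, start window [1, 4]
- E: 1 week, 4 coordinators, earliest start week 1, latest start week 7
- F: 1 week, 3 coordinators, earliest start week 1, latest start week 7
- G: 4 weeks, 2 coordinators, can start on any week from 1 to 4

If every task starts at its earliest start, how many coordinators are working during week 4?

6

At early start, week 4 has: A, D, G.
Demand: 2 + 2 + 2 = 6.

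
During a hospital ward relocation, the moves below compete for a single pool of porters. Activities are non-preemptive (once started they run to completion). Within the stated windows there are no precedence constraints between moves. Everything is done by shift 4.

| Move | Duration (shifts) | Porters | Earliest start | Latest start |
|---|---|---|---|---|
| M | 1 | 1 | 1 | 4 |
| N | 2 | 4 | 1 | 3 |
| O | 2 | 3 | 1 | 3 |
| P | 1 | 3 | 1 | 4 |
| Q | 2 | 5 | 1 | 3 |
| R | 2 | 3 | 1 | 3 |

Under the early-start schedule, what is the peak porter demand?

19

Early-start schedule: M@1, N@1, O@1, P@1, Q@1, R@1.
Load per shift: shift 1: 19, shift 2: 15, shift 3: 0, shift 4: 0.
Peak is 19.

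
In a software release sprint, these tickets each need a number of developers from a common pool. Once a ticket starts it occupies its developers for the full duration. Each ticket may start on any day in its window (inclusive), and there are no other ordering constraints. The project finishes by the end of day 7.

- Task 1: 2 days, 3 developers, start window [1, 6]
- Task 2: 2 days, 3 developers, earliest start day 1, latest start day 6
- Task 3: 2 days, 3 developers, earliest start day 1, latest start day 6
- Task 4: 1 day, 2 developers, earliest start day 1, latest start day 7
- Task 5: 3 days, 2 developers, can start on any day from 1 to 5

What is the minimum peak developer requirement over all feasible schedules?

5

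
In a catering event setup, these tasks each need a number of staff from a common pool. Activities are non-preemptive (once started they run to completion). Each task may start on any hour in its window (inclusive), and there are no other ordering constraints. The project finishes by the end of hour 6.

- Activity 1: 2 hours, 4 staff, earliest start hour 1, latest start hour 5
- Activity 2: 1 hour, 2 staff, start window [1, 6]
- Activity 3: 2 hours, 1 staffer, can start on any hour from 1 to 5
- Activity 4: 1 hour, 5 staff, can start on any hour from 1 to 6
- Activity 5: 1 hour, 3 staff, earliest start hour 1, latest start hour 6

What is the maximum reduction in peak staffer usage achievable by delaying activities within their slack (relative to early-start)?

10

Early-start peak: h1:15  h2:5  h3:0  h4:0  h5:0  h6:0 ⇒ 15.
Leveled (Activity 1@1, Activity 2@3, Activity 3@1, Activity 4@4, Activity 5@3): h1:5  h2:5  h3:5  h4:5  h5:0  h6:0 ⇒ 5.
Reduction 15 − 5 = 10.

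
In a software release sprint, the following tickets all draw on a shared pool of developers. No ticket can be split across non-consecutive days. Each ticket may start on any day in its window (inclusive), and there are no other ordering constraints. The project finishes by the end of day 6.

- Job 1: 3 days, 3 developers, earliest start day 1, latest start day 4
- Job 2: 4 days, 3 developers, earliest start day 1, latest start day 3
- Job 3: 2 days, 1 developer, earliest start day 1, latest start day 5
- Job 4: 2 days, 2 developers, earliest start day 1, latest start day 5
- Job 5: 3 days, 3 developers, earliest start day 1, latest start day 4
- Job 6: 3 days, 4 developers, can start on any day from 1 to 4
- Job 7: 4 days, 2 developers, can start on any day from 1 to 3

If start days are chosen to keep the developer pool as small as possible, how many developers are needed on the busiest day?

11

Early-start (Job 1@1, Job 2@1, Job 3@1, Job 4@1, Job 5@1, Job 6@1, Job 7@1) gives peak 18: d1:18  d2:18  d3:15  d4:5  d5:0  d6:0.
Shift Job 4→4, Job 6→4, Job 7→3.
Schedule Job 1@1, Job 2@1, Job 3@1, Job 4@4, Job 5@1, Job 6@4, Job 7@3: d1:10  d2:10  d3:11  d4:11  d5:8  d6:6 — peak 11.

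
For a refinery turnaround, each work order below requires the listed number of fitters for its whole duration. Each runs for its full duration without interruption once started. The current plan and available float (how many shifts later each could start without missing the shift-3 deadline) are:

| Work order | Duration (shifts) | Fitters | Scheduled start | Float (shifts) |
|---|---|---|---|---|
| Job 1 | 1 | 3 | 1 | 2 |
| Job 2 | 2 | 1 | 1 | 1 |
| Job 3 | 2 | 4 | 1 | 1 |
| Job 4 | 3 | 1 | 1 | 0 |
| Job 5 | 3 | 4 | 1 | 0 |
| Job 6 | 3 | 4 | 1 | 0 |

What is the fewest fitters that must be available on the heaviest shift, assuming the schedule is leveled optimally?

14

Early-start (Job 1@1, Job 2@1, Job 3@1, Job 4@1, Job 5@1, Job 6@1) gives peak 17: s1:17  s2:14  s3:9.
Shift Job 3→2.
Schedule Job 1@1, Job 2@1, Job 3@2, Job 4@1, Job 5@1, Job 6@1: s1:13  s2:14  s3:13 — peak 14.
Total fitter-shifts = 40 over 3 shifts ⇒ peak ≥ ⌈40/3⌉ = 14, so 14 is optimal.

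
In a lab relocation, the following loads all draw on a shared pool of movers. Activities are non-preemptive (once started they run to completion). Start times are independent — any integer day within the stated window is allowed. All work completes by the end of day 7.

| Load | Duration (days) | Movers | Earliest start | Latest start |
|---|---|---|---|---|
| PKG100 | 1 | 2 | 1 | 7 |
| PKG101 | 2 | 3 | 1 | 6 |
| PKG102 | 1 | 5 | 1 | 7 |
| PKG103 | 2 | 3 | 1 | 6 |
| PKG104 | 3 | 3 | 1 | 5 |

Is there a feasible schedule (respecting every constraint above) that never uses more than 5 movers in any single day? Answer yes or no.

no

The minimum achievable peak is 6; 5 < 6, so no feasible schedule stays within the cap.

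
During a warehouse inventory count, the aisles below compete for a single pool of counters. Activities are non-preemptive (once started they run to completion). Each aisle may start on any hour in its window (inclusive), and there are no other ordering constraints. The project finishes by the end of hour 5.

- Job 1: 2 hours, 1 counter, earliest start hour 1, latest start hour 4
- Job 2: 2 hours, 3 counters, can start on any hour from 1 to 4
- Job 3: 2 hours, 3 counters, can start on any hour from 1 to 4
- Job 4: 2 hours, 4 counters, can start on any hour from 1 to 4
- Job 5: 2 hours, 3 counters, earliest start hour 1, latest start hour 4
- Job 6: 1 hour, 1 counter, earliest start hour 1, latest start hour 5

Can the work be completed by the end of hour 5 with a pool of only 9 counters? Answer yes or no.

yes

Schedule Job 1@1, Job 2@1, Job 3@1, Job 4@3, Job 5@3, Job 6@5: h1:7  h2:7  h3:7  h4:7  h5:1 — peak 7 ≤ 9.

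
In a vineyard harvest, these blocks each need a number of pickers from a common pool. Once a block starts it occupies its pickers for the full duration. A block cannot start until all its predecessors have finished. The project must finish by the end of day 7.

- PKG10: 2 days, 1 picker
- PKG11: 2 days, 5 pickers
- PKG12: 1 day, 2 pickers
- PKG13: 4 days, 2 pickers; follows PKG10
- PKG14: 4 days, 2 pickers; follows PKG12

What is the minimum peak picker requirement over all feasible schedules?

Early-start (PKG10@1, PKG11@1, PKG12@1, PKG13@3, PKG14@2) gives peak 8: d1:8  d2:8  d3:4  d4:4  d5:4  d6:2  d7:0.
Shift PKG12→3, PKG14→4.
Schedule PKG10@1, PKG11@1, PKG12@3, PKG13@3, PKG14@4: d1:6  d2:6  d3:4  d4:4  d5:4  d6:4  d7:2 — peak 6.

6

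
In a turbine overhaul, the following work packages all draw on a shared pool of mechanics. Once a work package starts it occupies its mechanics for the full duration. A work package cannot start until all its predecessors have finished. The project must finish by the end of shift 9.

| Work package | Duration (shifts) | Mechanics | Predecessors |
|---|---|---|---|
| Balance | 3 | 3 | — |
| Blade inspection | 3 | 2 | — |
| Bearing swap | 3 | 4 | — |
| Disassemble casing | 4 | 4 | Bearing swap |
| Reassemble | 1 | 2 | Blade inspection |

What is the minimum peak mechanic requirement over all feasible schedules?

7

Early-start (Balance@1, Blade inspection@1, Bearing swap@1, Disassemble casing@4, Reassemble@4) gives peak 9: s1:9  s2:9  s3:9  s4:6  s5:4  s6:4  s7:4  s8:0  s9:0.
Shift Blade inspection→4, Reassemble→7.
Schedule Balance@1, Blade inspection@4, Bearing swap@1, Disassemble casing@4, Reassemble@7: s1:7  s2:7  s3:7  s4:6  s5:6  s6:6  s7:6  s8:0  s9:0 — peak 7.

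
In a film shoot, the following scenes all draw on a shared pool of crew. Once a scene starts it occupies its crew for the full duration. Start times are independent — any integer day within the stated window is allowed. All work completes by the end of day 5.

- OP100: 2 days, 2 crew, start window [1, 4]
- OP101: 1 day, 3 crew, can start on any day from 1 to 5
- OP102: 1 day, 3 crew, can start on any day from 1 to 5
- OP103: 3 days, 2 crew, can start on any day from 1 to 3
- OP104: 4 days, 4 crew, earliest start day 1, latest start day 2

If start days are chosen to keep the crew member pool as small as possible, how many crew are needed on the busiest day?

Early-start (OP100@1, OP101@1, OP102@1, OP103@1, OP104@1) gives peak 14: d1:14  d2:8  d3:6  d4:4  d5:0.
Shift OP103→2, OP104→2.
Schedule OP100@1, OP101@1, OP102@1, OP103@2, OP104@2: d1:8  d2:8  d3:6  d4:6  d5:4 — peak 8.

8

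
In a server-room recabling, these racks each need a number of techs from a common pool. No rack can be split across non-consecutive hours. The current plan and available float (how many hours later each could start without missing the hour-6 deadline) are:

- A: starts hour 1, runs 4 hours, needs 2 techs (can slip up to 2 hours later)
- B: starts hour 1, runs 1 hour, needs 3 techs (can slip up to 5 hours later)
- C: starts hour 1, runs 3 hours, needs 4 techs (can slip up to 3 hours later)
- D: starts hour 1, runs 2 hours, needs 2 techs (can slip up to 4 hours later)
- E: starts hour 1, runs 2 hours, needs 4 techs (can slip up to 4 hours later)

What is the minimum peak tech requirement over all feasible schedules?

6

Early-start (A@1, B@1, C@1, D@1, E@1) gives peak 15: h1:15  h2:12  h3:6  h4:2  h5:0  h6:0.
Shift C→2, D→5, E→5.
Schedule A@1, B@1, C@2, D@5, E@5: h1:5  h2:6  h3:6  h4:6  h5:6  h6:6 — peak 6.
Total tech-hours = 35 over 6 hours ⇒ peak ≥ ⌈35/6⌉ = 6, so 6 is optimal.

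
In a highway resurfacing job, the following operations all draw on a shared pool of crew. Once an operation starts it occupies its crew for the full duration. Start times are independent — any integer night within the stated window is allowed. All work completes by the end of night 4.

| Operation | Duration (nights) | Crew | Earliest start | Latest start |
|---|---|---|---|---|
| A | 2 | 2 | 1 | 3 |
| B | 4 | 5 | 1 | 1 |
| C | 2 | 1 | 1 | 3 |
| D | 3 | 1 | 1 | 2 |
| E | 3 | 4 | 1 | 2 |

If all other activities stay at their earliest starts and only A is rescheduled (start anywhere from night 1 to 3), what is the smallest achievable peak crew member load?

12

A@1: n1:13  n2:13  n3:10  n4:5 → peak 13
A@2: n1:11  n2:13  n3:12  n4:5 → peak 13
A@3: n1:11  n2:11  n3:12  n4:7 → peak 12
Best is A@3, peak 12.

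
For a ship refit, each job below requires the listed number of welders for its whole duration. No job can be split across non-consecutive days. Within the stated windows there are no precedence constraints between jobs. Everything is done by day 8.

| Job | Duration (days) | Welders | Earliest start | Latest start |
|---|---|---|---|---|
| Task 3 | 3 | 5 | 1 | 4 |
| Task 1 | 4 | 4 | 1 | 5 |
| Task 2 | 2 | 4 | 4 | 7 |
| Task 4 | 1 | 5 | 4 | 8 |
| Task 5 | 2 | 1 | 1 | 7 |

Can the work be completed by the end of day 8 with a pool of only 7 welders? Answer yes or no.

The minimum achievable peak is 8; 7 < 8, so no feasible schedule stays within the cap.

no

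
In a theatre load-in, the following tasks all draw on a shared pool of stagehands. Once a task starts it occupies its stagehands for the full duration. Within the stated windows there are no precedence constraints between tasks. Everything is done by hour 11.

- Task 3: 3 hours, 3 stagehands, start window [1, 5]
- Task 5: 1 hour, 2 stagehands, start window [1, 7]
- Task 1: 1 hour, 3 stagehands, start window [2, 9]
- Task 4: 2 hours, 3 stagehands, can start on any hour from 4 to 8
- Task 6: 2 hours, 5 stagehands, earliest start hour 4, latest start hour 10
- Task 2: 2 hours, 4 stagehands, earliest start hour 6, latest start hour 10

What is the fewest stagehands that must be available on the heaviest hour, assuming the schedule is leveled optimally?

5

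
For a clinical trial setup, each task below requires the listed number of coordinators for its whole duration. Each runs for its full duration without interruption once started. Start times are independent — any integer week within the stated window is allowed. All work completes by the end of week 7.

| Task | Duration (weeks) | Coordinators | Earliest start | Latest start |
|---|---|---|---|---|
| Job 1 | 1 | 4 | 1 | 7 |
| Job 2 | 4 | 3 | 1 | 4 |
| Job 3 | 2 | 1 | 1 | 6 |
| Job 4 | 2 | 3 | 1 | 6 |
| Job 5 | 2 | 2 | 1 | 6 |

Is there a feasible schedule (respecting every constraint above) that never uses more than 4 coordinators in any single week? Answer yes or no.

no

The minimum achievable peak is 5; 4 < 5, so no feasible schedule stays within the cap.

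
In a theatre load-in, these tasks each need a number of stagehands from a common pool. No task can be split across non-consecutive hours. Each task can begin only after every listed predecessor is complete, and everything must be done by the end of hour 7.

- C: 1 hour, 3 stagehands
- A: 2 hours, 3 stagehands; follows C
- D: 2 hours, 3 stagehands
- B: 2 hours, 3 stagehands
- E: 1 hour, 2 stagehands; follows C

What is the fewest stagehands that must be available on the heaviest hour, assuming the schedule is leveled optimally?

Early-start (C@1, A@2, D@1, B@1, E@2) gives peak 11: h1:9  h2:11  h3:3  h4:0  h5:0  h6:0  h7:0.
Shift D→4, B→6.
Schedule C@1, A@2, D@4, B@6, E@2: h1:3  h2:5  h3:3  h4:3  h5:3  h6:3  h7:3 — peak 5.

5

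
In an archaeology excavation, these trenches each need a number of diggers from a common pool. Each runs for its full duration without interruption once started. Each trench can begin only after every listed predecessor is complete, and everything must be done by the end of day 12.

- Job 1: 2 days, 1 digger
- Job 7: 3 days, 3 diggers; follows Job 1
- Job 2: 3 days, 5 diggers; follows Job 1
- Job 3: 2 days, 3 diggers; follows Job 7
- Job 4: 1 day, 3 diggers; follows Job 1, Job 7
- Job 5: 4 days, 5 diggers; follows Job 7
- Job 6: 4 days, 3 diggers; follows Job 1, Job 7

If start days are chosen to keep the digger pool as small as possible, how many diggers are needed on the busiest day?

8

Early-start (Job 1@1, Job 7@3, Job 2@3, Job 3@6, Job 4@6, Job 5@6, Job 6@6) gives peak 14: d1:1  d2:1  d3:8  d4:8  d5:8  d6:14  d7:11  d8:8  d9:8  d10:0  d11:0  d12:0.
Shift Job 5→7, Job 6→8.
Schedule Job 1@1, Job 7@3, Job 2@3, Job 3@6, Job 4@6, Job 5@7, Job 6@8: d1:1  d2:1  d3:8  d4:8  d5:8  d6:6  d7:8  d8:8  d9:8  d10:8  d11:3  d12:0 — peak 8.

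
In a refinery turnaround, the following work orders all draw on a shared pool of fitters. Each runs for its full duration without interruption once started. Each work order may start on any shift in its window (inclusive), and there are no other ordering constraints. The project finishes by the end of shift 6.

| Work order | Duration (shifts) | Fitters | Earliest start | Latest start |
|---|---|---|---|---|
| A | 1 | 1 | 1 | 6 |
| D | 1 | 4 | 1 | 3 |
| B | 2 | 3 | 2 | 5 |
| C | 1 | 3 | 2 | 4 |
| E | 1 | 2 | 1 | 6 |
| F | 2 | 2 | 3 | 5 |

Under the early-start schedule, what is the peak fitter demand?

7

Early-start schedule: A@1, D@1, B@2, C@2, E@1, F@3.
Load per shift: shift 1: 7, shift 2: 6, shift 3: 5, shift 4: 2, shift 5: 0, shift 6: 0.
Peak is 7.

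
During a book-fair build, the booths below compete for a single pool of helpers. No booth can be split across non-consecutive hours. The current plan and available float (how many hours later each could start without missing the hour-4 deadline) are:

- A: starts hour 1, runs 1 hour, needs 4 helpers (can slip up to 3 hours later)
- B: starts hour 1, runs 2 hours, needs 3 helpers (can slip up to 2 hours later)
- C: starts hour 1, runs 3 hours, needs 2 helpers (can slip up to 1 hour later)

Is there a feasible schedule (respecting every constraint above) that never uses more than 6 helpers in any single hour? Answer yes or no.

Schedule A@1, B@2, C@2: h1:4  h2:5  h3:5  h4:2 — peak 5 ≤ 6.

yes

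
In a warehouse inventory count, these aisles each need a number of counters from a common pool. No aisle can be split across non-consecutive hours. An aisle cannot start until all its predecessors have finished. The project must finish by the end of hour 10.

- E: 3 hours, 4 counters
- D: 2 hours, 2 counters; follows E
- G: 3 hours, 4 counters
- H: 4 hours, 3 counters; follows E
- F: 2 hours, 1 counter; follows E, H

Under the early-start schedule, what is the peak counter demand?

8

Early-start schedule: E@1, D@4, G@1, H@4, F@8.
Load per hour: hour 1: 8, hour 2: 8, hour 3: 8, hour 4: 5, hour 5: 5, hour 6: 3, hour 7: 3, hour 8: 1, hour 9: 1, hour 10: 0.
Peak is 8.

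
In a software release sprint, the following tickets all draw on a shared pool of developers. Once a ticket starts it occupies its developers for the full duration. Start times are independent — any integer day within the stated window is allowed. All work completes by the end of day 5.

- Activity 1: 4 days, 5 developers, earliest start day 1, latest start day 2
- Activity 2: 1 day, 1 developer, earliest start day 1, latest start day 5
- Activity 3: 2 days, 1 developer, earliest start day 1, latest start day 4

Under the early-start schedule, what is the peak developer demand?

Early-start schedule: Activity 1@1, Activity 2@1, Activity 3@1.
Load per day: day 1: 7, day 2: 6, day 3: 5, day 4: 5, day 5: 0.
Peak is 7.

7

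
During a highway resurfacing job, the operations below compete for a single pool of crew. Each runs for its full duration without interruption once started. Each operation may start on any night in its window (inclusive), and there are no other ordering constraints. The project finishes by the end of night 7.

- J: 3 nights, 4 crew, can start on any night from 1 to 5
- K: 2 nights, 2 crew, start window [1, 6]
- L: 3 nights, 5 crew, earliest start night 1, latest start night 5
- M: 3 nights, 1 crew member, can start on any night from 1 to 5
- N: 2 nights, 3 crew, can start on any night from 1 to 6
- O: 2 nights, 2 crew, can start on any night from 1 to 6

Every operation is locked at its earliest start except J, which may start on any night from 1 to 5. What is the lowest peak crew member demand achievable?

J@1: n1:17  n2:17  n3:10  n4:0  n5:0  n6:0  n7:0 → peak 17
J@2: n1:13  n2:17  n3:10  n4:4  n5:0  n6:0  n7:0 → peak 17
J@3: n1:13  n2:13  n3:10  n4:4  n5:4  n6:0  n7:0 → peak 13
J@4: n1:13  n2:13  n3:6  n4:4  n5:4  n6:4  n7:0 → peak 13
J@5: n1:13  n2:13  n3:6  n4:0  n5:4  n6:4  n7:4 → peak 13
Best is J@3, peak 13.

13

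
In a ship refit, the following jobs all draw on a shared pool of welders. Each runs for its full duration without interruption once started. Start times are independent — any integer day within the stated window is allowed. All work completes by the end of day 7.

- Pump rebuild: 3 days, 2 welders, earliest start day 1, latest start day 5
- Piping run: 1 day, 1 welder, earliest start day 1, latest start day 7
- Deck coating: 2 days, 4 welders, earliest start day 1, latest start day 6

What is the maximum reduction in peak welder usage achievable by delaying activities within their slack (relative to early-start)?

3

Early-start peak: d1:7  d2:6  d3:2  d4:0  d5:0  d6:0  d7:0 ⇒ 7.
Leveled (Pump rebuild@1, Piping run@1, Deck coating@4): d1:3  d2:2  d3:2  d4:4  d5:4  d6:0  d7:0 ⇒ 4.
Reduction 7 − 4 = 3.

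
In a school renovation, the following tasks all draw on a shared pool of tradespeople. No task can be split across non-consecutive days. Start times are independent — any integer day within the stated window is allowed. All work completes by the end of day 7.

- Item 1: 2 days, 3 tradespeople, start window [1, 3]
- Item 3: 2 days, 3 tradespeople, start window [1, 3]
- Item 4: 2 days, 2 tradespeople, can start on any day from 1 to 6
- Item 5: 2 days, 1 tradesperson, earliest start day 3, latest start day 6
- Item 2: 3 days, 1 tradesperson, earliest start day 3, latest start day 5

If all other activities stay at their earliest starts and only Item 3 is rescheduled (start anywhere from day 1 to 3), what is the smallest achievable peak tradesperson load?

5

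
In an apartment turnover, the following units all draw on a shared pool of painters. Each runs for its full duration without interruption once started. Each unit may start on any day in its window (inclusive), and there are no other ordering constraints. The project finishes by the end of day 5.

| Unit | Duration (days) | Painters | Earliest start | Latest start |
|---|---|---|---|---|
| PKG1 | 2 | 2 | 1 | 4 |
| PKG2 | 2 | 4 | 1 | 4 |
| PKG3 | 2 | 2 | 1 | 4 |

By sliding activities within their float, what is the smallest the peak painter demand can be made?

4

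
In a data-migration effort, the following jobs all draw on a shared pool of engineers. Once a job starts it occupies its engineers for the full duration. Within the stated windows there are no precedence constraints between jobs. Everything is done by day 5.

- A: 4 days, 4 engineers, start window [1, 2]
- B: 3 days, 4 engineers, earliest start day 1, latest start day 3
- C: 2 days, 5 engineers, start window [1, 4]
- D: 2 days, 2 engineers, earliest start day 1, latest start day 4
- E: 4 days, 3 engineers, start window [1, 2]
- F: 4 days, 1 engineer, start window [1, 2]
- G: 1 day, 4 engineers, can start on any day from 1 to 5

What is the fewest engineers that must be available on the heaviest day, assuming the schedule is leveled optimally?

Early-start (A@1, B@1, C@1, D@1, E@1, F@1, G@1) gives peak 23: d1:23  d2:19  d3:12  d4:8  d5:0.
Shift C→4, G→5.
Schedule A@1, B@1, C@4, D@1, E@1, F@1, G@5: d1:14  d2:14  d3:12  d4:13  d5:9 — peak 14.

14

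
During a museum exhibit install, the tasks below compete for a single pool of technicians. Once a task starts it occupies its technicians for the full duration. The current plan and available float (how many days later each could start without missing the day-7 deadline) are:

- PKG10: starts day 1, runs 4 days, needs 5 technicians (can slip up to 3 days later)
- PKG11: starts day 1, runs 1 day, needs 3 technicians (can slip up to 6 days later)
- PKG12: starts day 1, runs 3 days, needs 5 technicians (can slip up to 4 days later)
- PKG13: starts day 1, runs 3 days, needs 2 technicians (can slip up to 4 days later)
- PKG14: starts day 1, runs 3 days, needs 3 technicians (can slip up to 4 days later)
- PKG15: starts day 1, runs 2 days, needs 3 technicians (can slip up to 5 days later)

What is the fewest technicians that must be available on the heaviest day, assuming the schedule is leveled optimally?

10

Early-start (PKG10@1, PKG11@1, PKG12@1, PKG13@1, PKG14@1, PKG15@1) gives peak 21: d1:21  d2:18  d3:15  d4:5  d5:0  d6:0  d7:0.
Shift PKG12→2, PKG13→5, PKG14→5, PKG15→5.
Schedule PKG10@1, PKG11@1, PKG12@2, PKG13@5, PKG14@5, PKG15@5: d1:8  d2:10  d3:10  d4:10  d5:8  d6:8  d7:5 — peak 10.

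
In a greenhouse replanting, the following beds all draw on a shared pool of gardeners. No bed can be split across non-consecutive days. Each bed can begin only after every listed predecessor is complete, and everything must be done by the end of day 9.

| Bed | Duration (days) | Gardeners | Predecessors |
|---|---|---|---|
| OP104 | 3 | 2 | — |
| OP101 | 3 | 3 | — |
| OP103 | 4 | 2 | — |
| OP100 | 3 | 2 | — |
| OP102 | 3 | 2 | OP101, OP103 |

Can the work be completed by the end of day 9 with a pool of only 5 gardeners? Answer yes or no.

Schedule OP104@1, OP101@4, OP103@1, OP100@5, OP102@7: d1:4  d2:4  d3:4  d4:5  d5:5  d6:5  d7:4  d8:2  d9:2 — peak 5 ≤ 5.

yes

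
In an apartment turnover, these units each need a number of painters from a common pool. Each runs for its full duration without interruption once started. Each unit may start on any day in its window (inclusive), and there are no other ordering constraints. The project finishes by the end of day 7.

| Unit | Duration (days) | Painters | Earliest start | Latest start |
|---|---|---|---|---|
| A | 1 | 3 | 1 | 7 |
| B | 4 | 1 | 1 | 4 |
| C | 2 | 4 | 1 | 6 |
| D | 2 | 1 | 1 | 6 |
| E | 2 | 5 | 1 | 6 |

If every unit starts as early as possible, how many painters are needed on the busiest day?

14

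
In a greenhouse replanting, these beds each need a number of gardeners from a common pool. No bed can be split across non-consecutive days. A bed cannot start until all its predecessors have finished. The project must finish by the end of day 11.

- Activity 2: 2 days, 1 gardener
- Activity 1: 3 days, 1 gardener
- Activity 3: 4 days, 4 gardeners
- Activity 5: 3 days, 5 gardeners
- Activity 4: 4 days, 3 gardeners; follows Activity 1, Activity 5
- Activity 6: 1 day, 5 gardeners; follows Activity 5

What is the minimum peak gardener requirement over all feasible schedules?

7

Early-start (Activity 2@1, Activity 1@1, Activity 3@1, Activity 5@1, Activity 4@4, Activity 6@4) gives peak 12: d1:11  d2:11  d3:10  d4:12  d5:3  d6:3  d7:3  d8:0  d9:0  d10:0  d11:0.
Shift Activity 3→4, Activity 6→8.
Schedule Activity 2@1, Activity 1@1, Activity 3@4, Activity 5@1, Activity 4@4, Activity 6@8: d1:7  d2:7  d3:6  d4:7  d5:7  d6:7  d7:7  d8:5  d9:0  d10:0  d11:0 — peak 7.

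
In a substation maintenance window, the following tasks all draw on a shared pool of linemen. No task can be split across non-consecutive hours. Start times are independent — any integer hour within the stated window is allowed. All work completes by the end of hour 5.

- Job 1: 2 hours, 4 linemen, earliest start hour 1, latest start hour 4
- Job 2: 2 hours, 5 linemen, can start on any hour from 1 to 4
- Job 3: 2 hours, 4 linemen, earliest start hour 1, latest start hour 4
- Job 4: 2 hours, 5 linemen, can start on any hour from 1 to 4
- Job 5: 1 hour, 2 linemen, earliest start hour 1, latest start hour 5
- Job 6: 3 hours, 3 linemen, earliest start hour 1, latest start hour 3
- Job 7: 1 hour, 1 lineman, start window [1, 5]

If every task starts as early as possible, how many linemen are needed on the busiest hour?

Early-start schedule: Job 1@1, Job 2@1, Job 3@1, Job 4@1, Job 5@1, Job 6@1, Job 7@1.
Load per hour: hour 1: 24, hour 2: 21, hour 3: 3, hour 4: 0, hour 5: 0.
Peak is 24.

24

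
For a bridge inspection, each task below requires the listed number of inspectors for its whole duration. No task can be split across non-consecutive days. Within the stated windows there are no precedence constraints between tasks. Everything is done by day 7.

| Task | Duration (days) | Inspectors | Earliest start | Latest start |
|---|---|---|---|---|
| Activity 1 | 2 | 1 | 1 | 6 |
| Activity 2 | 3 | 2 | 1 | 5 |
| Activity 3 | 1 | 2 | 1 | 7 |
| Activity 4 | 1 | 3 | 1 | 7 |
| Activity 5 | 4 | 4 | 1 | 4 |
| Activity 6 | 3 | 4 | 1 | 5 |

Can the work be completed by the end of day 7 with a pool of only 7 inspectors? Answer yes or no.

yes

Schedule Activity 1@1, Activity 2@1, Activity 3@4, Activity 4@5, Activity 5@1, Activity 6@5: d1:7  d2:7  d3:6  d4:6  d5:7  d6:4  d7:4 — peak 7 ≤ 7.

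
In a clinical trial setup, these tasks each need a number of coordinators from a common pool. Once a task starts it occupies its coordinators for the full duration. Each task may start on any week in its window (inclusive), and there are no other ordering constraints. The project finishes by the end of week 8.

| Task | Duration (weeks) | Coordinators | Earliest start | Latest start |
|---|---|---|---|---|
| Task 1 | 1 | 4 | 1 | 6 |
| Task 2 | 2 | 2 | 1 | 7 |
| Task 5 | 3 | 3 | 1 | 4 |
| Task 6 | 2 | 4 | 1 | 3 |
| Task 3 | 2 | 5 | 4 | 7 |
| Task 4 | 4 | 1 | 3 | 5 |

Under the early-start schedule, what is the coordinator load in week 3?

4

At early start, week 3 has: Task 5, Task 4.
Demand: 3 + 1 = 4.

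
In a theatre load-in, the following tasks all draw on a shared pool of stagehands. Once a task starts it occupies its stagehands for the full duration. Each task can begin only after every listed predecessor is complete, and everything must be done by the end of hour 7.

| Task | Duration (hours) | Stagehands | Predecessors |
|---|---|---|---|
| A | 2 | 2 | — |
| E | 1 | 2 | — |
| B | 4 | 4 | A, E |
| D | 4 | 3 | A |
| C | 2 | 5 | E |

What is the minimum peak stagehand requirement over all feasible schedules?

Early-start (A@1, E@1, B@3, D@3, C@2) gives peak 12: h1:4  h2:7  h3:12  h4:7  h5:7  h6:7  h7:0.
Shift B→4, D→4.
Schedule A@1, E@1, B@4, D@4, C@2: h1:4  h2:7  h3:5  h4:7  h5:7  h6:7  h7:7 — peak 7.
Total stagehand-hours = 44 over 7 hours ⇒ peak ≥ ⌈44/7⌉ = 7, so 7 is optimal.

7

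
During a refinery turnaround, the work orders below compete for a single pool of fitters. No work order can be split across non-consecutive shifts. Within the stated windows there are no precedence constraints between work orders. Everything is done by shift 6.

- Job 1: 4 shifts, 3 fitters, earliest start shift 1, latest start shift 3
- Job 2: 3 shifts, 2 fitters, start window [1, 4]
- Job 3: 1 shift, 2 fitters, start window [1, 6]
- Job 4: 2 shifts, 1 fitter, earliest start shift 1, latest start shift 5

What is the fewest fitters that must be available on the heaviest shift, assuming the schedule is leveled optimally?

5

Early-start (Job 1@1, Job 2@1, Job 3@1, Job 4@1) gives peak 8: s1:8  s2:6  s3:5  s4:3  s5:0  s6:0.
Shift Job 3→4, Job 4→5.
Schedule Job 1@1, Job 2@1, Job 3@4, Job 4@5: s1:5  s2:5  s3:5  s4:5  s5:1  s6:1 — peak 5.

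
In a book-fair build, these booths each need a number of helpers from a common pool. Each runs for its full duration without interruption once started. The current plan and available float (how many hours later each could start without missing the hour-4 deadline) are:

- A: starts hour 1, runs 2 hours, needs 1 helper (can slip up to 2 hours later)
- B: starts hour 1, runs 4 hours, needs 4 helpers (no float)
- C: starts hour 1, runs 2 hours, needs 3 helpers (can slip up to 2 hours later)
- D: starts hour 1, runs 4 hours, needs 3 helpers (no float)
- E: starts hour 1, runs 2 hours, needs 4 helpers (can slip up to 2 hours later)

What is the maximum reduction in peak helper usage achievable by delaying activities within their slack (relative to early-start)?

4

Early-start peak: h1:15  h2:15  h3:7  h4:7 ⇒ 15.
Leveled (A@1, B@1, C@1, D@1, E@3): h1:11  h2:11  h3:11  h4:11 ⇒ 11.
Reduction 15 − 11 = 4.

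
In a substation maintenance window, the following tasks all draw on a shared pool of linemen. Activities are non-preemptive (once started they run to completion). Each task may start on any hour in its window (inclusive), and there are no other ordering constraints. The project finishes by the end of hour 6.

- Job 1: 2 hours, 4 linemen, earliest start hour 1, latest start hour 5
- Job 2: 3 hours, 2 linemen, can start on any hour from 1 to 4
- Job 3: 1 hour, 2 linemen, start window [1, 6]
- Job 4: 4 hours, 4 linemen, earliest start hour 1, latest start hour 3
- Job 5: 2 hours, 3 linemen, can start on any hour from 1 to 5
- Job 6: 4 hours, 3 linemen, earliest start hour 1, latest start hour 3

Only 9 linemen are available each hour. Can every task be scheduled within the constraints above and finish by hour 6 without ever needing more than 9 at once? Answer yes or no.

yes

Schedule Job 1@1, Job 2@1, Job 3@4, Job 4@3, Job 5@1, Job 6@3: h1:9  h2:9  h3:9  h4:9  h5:7  h6:7 — peak 9 ≤ 9.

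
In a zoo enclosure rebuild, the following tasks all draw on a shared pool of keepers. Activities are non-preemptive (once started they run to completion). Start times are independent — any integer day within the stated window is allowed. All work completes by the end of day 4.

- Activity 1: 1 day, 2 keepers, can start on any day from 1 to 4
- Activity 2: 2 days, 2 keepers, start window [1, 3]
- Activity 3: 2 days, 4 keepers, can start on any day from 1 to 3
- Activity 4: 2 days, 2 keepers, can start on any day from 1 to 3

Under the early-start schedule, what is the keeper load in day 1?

At early start, day 1 has: Activity 1, Activity 2, Activity 3, Activity 4.
Demand: 2 + 2 + 4 + 2 = 10.

10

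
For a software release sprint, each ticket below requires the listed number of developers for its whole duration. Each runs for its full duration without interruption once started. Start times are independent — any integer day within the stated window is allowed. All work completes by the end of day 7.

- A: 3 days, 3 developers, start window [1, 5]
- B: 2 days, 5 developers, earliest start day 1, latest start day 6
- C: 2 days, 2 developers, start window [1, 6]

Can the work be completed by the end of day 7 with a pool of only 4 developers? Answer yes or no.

The minimum achievable peak is 5; 4 < 5, so no feasible schedule stays within the cap.

no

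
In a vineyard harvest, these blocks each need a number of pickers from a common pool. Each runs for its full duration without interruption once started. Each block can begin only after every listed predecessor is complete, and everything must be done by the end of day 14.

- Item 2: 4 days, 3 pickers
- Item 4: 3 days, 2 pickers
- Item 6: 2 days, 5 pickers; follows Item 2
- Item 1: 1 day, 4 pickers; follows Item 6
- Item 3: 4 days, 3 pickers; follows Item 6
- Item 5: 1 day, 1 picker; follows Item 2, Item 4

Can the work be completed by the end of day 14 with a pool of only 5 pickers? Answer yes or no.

yes

Schedule Item 2@1, Item 4@1, Item 6@5, Item 1@7, Item 3@8, Item 5@7: d1:5  d2:5  d3:5  d4:3  d5:5  d6:5  d7:5  d8:3  d9:3  d10:3  d11:3  d12:0  d13:0  d14:0 — peak 5 ≤ 5.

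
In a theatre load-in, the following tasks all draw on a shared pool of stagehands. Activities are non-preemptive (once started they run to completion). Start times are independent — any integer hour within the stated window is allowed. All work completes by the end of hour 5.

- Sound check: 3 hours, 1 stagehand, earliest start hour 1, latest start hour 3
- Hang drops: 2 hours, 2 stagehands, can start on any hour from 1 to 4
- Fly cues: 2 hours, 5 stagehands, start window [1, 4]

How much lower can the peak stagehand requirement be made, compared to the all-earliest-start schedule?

3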